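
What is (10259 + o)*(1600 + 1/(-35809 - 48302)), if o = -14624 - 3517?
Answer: -1060740635318/84111 ≈ -1.2611e+7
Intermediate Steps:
o = -18141
(10259 + o)*(1600 + 1/(-35809 - 48302)) = (10259 - 18141)*(1600 + 1/(-35809 - 48302)) = -7882*(1600 + 1/(-84111)) = -7882*(1600 - 1/84111) = -7882*134577599/84111 = -1060740635318/84111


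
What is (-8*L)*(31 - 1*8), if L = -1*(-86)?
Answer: -15824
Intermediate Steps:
L = 86
(-8*L)*(31 - 1*8) = (-8*86)*(31 - 1*8) = -688*(31 - 8) = -688*23 = -15824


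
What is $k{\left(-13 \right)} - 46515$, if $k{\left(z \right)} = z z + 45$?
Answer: $-46301$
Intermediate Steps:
$k{\left(z \right)} = 45 + z^{2}$ ($k{\left(z \right)} = z^{2} + 45 = 45 + z^{2}$)
$k{\left(-13 \right)} - 46515 = \left(45 + \left(-13\right)^{2}\right) - 46515 = \left(45 + 169\right) - 46515 = 214 - 46515 = -46301$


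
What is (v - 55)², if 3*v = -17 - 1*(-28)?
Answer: 23716/9 ≈ 2635.1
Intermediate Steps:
v = 11/3 (v = (-17 - 1*(-28))/3 = (-17 + 28)/3 = (⅓)*11 = 11/3 ≈ 3.6667)
(v - 55)² = (11/3 - 55)² = (-154/3)² = 23716/9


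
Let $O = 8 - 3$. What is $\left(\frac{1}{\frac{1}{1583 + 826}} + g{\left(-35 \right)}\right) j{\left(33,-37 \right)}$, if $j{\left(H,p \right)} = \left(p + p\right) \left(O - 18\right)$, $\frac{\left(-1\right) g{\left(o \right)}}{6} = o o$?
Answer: $-4753242$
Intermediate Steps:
$O = 5$
$g{\left(o \right)} = - 6 o^{2}$ ($g{\left(o \right)} = - 6 o o = - 6 o^{2}$)
$j{\left(H,p \right)} = - 26 p$ ($j{\left(H,p \right)} = \left(p + p\right) \left(5 - 18\right) = 2 p \left(-13\right) = - 26 p$)
$\left(\frac{1}{\frac{1}{1583 + 826}} + g{\left(-35 \right)}\right) j{\left(33,-37 \right)} = \left(\frac{1}{\frac{1}{1583 + 826}} - 6 \left(-35\right)^{2}\right) \left(\left(-26\right) \left(-37\right)\right) = \left(\frac{1}{\frac{1}{2409}} - 7350\right) 962 = \left(2409 - 7350\right) 962 = \left(-4941\right) 962 = -4753242$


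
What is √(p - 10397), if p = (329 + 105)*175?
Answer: √65553 ≈ 256.03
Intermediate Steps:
p = 75950 (p = 434*175 = 75950)
√(p - 10397) = √(75950 - 10397) = √65553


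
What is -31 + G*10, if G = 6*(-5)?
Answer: -331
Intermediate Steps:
G = -30
-31 + G*10 = -31 - 30*10 = -31 - 300 = -331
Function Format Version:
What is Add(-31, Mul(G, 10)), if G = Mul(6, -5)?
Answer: -331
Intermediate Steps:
G = -30
Add(-31, Mul(G, 10)) = Add(-31, Mul(-30, 10)) = Add(-31, -300) = -331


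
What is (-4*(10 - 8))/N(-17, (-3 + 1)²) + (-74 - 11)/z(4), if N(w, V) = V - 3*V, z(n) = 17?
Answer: -4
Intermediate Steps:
N(w, V) = -2*V
(-4*(10 - 8))/N(-17, (-3 + 1)²) + (-74 - 11)/z(4) = (-4*(10 - 8))/((-2*(-3 + 1)²)) + (-74 - 11)/17 = (-4*2)/((-2*(-2)²)) - 85*1/17 = -8/((-2*4)) - 5 = -8/(-8) - 5 = -8*(-⅛) - 5 = 1 - 5 = -4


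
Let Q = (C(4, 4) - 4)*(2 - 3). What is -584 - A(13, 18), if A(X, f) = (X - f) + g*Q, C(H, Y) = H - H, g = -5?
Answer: -559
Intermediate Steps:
C(H, Y) = 0
Q = 4 (Q = (0 - 4)*(2 - 3) = -4*(-1) = 4)
A(X, f) = -20 + X - f (A(X, f) = (X - f) - 5*4 = (X - f) - 20 = -20 + X - f)
-584 - A(13, 18) = -584 - (-20 + 13 - 1*18) = -584 - (-20 + 13 - 18) = -584 - 1*(-25) = -584 + 25 = -559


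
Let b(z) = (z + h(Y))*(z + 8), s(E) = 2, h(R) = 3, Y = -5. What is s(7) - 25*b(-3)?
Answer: 2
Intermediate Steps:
b(z) = (3 + z)*(8 + z) (b(z) = (z + 3)*(z + 8) = (3 + z)*(8 + z))
s(7) - 25*b(-3) = 2 - 25*(24 + (-3)² + 11*(-3)) = 2 - 25*(24 + 9 - 33) = 2 - 25*0 = 2 + 0 = 2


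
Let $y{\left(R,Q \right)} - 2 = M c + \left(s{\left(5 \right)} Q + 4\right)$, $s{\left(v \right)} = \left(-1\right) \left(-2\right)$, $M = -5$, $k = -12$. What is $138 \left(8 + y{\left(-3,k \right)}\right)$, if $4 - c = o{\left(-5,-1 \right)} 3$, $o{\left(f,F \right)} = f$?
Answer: $-14490$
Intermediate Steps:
$s{\left(v \right)} = 2$
$c = 19$ ($c = 4 - \left(-5\right) 3 = 4 - -15 = 4 + 15 = 19$)
$y{\left(R,Q \right)} = -89 + 2 Q$ ($y{\left(R,Q \right)} = 2 + \left(\left(-5\right) 19 + \left(2 Q + 4\right)\right) = 2 + \left(-95 + \left(4 + 2 Q\right)\right) = 2 + \left(-91 + 2 Q\right) = -89 + 2 Q$)
$138 \left(8 + y{\left(-3,k \right)}\right) = 138 \left(8 + \left(-89 + 2 \left(-12\right)\right)\right) = 138 \left(8 - 113\right) = 138 \left(-105\right) = -14490$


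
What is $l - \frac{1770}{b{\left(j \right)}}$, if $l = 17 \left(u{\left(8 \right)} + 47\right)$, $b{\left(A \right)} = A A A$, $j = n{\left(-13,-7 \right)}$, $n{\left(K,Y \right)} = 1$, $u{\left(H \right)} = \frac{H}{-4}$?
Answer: $-1005$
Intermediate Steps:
$u{\left(H \right)} = - \frac{H}{4}$ ($u{\left(H \right)} = H \left(- \frac{1}{4}\right) = - \frac{H}{4}$)
$j = 1$
$b{\left(A \right)} = A^{3}$ ($b{\left(A \right)} = A^{2} A = A^{3}$)
$l = 765$ ($l = 17 \left(\left(- \frac{1}{4}\right) 8 + 47\right) = 17 \left(-2 + 47\right) = 17 \cdot 45 = 765$)
$l - \frac{1770}{b{\left(j \right)}} = 765 - \frac{1770}{1^{3}} = 765 - \frac{1770}{1} = 765 - 1770 = -1005$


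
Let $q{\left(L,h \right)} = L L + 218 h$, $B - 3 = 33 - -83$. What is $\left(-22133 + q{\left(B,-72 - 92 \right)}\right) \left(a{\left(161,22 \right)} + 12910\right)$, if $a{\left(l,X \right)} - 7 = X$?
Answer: $-565744836$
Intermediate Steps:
$a{\left(l,X \right)} = 7 + X$
$B = 119$ ($B = 3 + \left(33 - -83\right) = 3 + \left(33 + 83\right) = 3 + 116 = 119$)
$q{\left(L,h \right)} = L^{2} + 218 h$
$\left(-22133 + q{\left(B,-72 - 92 \right)}\right) \left(a{\left(161,22 \right)} + 12910\right) = \left(-22133 + \left(119^{2} + 218 \left(-72 - 92\right)\right)\right) \left(\left(7 + 22\right) + 12910\right) = \left(-22133 + \left(14161 + 218 \left(-72 - 92\right)\right)\right) \left(29 + 12910\right) = \left(-22133 + \left(14161 + 218 \left(-164\right)\right)\right) 12939 = \left(-22133 + \left(14161 - 35752\right)\right) 12939 = \left(-22133 - 21591\right) 12939 = \left(-43724\right) 12939 = -565744836$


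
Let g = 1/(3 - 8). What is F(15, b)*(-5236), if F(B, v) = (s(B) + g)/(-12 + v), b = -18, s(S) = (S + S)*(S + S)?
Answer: 11778382/75 ≈ 1.5705e+5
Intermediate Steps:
s(S) = 4*S² (s(S) = (2*S)*(2*S) = 4*S²)
g = -⅕ (g = 1/(-5) = -⅕ ≈ -0.20000)
F(B, v) = (-⅕ + 4*B²)/(-12 + v) (F(B, v) = (4*B² - ⅕)/(-12 + v) = (-⅕ + 4*B²)/(-12 + v))
F(15, b)*(-5236) = ((-1 + 20*15²)/(5*(-12 - 18)))*(-5236) = ((⅕)*(-1 + 20*225)/(-30))*(-5236) = ((⅕)*(-1/30)*(-1 + 4500))*(-5236) = ((⅕)*(-1/30)*4499)*(-5236) = -4499/150*(-5236) = 11778382/75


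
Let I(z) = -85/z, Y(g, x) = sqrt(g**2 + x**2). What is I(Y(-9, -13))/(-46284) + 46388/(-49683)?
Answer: -46388/49683 + 17*sqrt(10)/462840 ≈ -0.93356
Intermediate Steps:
I(Y(-9, -13))/(-46284) + 46388/(-49683) = -85/sqrt((-9)**2 + (-13)**2)/(-46284) + 46388/(-49683) = -85/sqrt(81 + 169)*(-1/46284) + 46388*(-1/49683) = -85*sqrt(10)/50*(-1/46284) - 46388/49683 = -17*sqrt(10)/10*(-1/46284) - 46388/49683 = 17*sqrt(10)/462840 - 46388/49683 = -46388/49683 + 17*sqrt(10)/462840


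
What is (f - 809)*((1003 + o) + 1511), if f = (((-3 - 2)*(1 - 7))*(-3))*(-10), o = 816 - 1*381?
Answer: 268359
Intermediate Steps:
o = 435 (o = 816 - 381 = 435)
f = 900 (f = (-5*(-6)*(-3))*(-10) = (30*(-3))*(-10) = -90*(-10) = 900)
(f - 809)*((1003 + o) + 1511) = (900 - 809)*((1003 + 435) + 1511) = 91*(1438 + 1511) = 91*2949 = 268359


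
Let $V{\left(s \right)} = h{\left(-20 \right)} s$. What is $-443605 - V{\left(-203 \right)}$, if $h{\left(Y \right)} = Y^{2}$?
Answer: $-362405$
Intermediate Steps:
$V{\left(s \right)} = 400 s$ ($V{\left(s \right)} = \left(-20\right)^{2} s = 400 s$)
$-443605 - V{\left(-203 \right)} = -443605 - 400 \left(-203\right) = -443605 - -81200 = -443605 + 81200 = -362405$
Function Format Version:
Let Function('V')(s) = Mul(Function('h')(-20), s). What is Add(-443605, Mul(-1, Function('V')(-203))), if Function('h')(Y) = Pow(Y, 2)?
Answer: -362405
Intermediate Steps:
Function('V')(s) = Mul(400, s) (Function('V')(s) = Mul(Pow(-20, 2), s) = Mul(400, s))
Add(-443605, Mul(-1, Function('V')(-203))) = Add(-443605, Mul(-1, Mul(400, -203))) = Add(-443605, Mul(-1, -81200)) = Add(-443605, 81200) = -362405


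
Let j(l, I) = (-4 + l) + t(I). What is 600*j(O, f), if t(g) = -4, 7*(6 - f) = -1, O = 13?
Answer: 3000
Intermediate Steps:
f = 43/7 (f = 6 - ⅐*(-1) = 6 + ⅐ = 43/7 ≈ 6.1429)
j(l, I) = -8 + l (j(l, I) = (-4 + l) - 4 = -8 + l)
600*j(O, f) = 600*(-8 + 13) = 600*5 = 3000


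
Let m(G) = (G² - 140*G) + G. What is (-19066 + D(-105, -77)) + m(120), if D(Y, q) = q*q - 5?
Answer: -15422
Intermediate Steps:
D(Y, q) = -5 + q² (D(Y, q) = q² - 5 = -5 + q²)
m(G) = G² - 139*G
(-19066 + D(-105, -77)) + m(120) = (-19066 + (-5 + (-77)²)) + 120*(-139 + 120) = (-19066 + (-5 + 5929)) + 120*(-19) = (-19066 + 5924) - 2280 = -13142 - 2280 = -15422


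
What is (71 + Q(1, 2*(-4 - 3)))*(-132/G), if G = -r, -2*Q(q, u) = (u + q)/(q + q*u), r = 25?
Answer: 9306/25 ≈ 372.24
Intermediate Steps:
Q(q, u) = -(q + u)/(2*(q + q*u)) (Q(q, u) = -(u + q)/(2*(q + q*u)) = -(q + u)/(2*(q + q*u)))
G = -25 (G = -1*25 = -25)
(71 + Q(1, 2*(-4 - 3)))*(-132/G) = (71 + (1/2)*(-1*1 - 2*(-4 - 3))/(1*(1 + 2*(-4 - 3))))*(-132/(-25)) = (71 + (1/2)*1*(-1 - 2*(-7))/(1 + 2*(-7)))*(-132*(-1/25)) = (71 + (1/2)*1*(-1 - 1*(-14))/(1 - 14))*(132/25) = (71 + (1/2)*1*(-1 + 14)/(-13))*(132/25) = (71 + (1/2)*1*(-1/13)*13)*(132/25) = (71 - 1/2)*(132/25) = (141/2)*(132/25) = 9306/25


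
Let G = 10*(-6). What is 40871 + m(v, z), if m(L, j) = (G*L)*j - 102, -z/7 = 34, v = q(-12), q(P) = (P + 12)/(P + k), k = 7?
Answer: 40769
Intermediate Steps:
G = -60
q(P) = (12 + P)/(7 + P) (q(P) = (P + 12)/(P + 7) = (12 + P)/(7 + P))
v = 0 (v = (12 - 12)/(7 - 12) = 0/(-5) = -1/5*0 = 0)
z = -238 (z = -7*34 = -238)
m(L, j) = -102 - 60*L*j (m(L, j) = (-60*L)*j - 102 = -60*L*j - 102 = -102 - 60*L*j)
40871 + m(v, z) = 40871 + (-102 - 60*0*(-238)) = 40871 + (-102 + 0) = 40871 - 102 = 40769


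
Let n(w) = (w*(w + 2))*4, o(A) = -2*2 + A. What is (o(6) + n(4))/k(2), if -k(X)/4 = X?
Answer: -49/4 ≈ -12.250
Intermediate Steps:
k(X) = -4*X
o(A) = -4 + A
n(w) = 4*w*(2 + w) (n(w) = (w*(2 + w))*4 = 4*w*(2 + w))
(o(6) + n(4))/k(2) = ((-4 + 6) + 4*4*(2 + 4))/((-4*2)) = (2 + 4*4*6)/(-8) = -(2 + 96)/8 = -1/8*98 = -49/4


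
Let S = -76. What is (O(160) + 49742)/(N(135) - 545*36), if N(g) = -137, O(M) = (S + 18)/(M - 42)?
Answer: -2934749/1165663 ≈ -2.5177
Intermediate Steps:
O(M) = -58/(-42 + M) (O(M) = (-76 + 18)/(M - 42) = -58/(-42 + M))
(O(160) + 49742)/(N(135) - 545*36) = (-58/(-42 + 160) + 49742)/(-137 - 545*36) = (-58/118 + 49742)/(-137 - 19620) = (-58*1/118 + 49742)/(-19757) = (-29/59 + 49742)*(-1/19757) = (2934749/59)*(-1/19757) = -2934749/1165663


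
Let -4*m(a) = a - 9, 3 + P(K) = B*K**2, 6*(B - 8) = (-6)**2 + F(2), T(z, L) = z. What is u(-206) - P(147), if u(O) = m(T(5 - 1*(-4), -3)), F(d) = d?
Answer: -309726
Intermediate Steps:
B = 43/3 (B = 8 + ((-6)**2 + 2)/6 = 8 + (36 + 2)/6 = 8 + (1/6)*38 = 8 + 19/3 = 43/3 ≈ 14.333)
P(K) = -3 + 43*K**2/3
m(a) = 9/4 - a/4 (m(a) = -(a - 9)/4 = -(-9 + a)/4 = 9/4 - a/4)
u(O) = 0 (u(O) = 9/4 - (5 - 1*(-4))/4 = 9/4 - (5 + 4)/4 = 9/4 - 1/4*9 = 9/4 - 9/4 = 0)
u(-206) - P(147) = 0 - (-3 + (43/3)*147**2) = 0 - (-3 + (43/3)*21609) = 0 - (-3 + 309729) = 0 - 1*309726 = 0 - 309726 = -309726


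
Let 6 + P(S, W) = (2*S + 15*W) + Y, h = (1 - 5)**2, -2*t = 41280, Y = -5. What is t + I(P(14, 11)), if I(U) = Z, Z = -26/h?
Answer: -165133/8 ≈ -20642.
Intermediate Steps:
t = -20640 (t = -1/2*41280 = -20640)
h = 16 (h = (-4)**2 = 16)
P(S, W) = -11 + 2*S + 15*W (P(S, W) = -6 + ((2*S + 15*W) - 5) = -6 + (-5 + 2*S + 15*W) = -11 + 2*S + 15*W)
Z = -13/8 (Z = -26/16 = -26*1/16 = -13/8 ≈ -1.6250)
I(U) = -13/8
t + I(P(14, 11)) = -20640 - 13/8 = -165133/8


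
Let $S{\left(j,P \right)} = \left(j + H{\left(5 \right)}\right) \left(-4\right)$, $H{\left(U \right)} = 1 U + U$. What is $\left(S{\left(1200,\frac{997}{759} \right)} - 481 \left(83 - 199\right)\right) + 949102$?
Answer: $1000058$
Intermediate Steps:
$H{\left(U \right)} = 2 U$ ($H{\left(U \right)} = U + U = 2 U$)
$S{\left(j,P \right)} = -40 - 4 j$ ($S{\left(j,P \right)} = \left(j + 2 \cdot 5\right) \left(-4\right) = \left(j + 10\right) \left(-4\right) = \left(10 + j\right) \left(-4\right) = -40 - 4 j$)
$\left(S{\left(1200,\frac{997}{759} \right)} - 481 \left(83 - 199\right)\right) + 949102 = \left(\left(-40 - 4800\right) - 481 \left(83 - 199\right)\right) + 949102 = \left(\left(-40 - 4800\right) - -55796\right) + 949102 = \left(-4840 + 55796\right) + 949102 = 50956 + 949102 = 1000058$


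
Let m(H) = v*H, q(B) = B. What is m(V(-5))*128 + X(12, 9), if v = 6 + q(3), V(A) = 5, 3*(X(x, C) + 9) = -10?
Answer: 17243/3 ≈ 5747.7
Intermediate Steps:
X(x, C) = -37/3 (X(x, C) = -9 + (⅓)*(-10) = -9 - 10/3 = -37/3)
v = 9 (v = 6 + 3 = 9)
m(H) = 9*H
m(V(-5))*128 + X(12, 9) = (9*5)*128 - 37/3 = 45*128 - 37/3 = 5760 - 37/3 = 17243/3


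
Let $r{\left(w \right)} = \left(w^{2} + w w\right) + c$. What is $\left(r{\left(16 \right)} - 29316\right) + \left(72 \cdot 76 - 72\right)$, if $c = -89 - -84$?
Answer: $-23409$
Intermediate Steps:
$c = -5$ ($c = -89 + 84 = -5$)
$r{\left(w \right)} = -5 + 2 w^{2}$ ($r{\left(w \right)} = \left(w^{2} + w w\right) - 5 = \left(w^{2} + w^{2}\right) - 5 = 2 w^{2} - 5 = -5 + 2 w^{2}$)
$\left(r{\left(16 \right)} - 29316\right) + \left(72 \cdot 76 - 72\right) = \left(\left(-5 + 2 \cdot 16^{2}\right) - 29316\right) + \left(72 \cdot 76 - 72\right) = \left(\left(-5 + 2 \cdot 256\right) - 29316\right) + \left(5472 - 72\right) = \left(\left(-5 + 512\right) - 29316\right) + 5400 = \left(507 - 29316\right) + 5400 = -28809 + 5400 = -23409$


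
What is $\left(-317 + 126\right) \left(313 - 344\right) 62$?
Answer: $367102$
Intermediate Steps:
$\left(-317 + 126\right) \left(313 - 344\right) 62 = \left(-191\right) \left(-31\right) 62 = 5921 \cdot 62 = 367102$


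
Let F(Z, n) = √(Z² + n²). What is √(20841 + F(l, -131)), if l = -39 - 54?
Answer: √(20841 + √25810) ≈ 144.92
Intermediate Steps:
l = -93
√(20841 + F(l, -131)) = √(20841 + √((-93)² + (-131)²)) = √(20841 + √(8649 + 17161)) = √(20841 + √25810)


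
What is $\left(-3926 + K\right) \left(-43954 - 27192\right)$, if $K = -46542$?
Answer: $3590596328$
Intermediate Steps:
$\left(-3926 + K\right) \left(-43954 - 27192\right) = \left(-3926 - 46542\right) \left(-43954 - 27192\right) = \left(-50468\right) \left(-71146\right) = 3590596328$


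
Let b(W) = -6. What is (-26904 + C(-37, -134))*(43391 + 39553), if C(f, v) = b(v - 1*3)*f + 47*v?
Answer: -2735493120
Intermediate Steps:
C(f, v) = -6*f + 47*v
(-26904 + C(-37, -134))*(43391 + 39553) = (-26904 + (-6*(-37) + 47*(-134)))*(43391 + 39553) = (-26904 + (222 - 6298))*82944 = (-26904 - 6076)*82944 = -32980*82944 = -2735493120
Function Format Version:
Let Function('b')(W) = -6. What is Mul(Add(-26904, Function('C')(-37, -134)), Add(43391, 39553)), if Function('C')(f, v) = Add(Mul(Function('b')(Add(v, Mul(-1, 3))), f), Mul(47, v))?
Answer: -2735493120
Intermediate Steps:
Function('C')(f, v) = Add(Mul(-6, f), Mul(47, v))
Mul(Add(-26904, Function('C')(-37, -134)), Add(43391, 39553)) = Mul(Add(-26904, Add(Mul(-6, -37), Mul(47, -134))), Add(43391, 39553)) = Mul(Add(-26904, Add(222, -6298)), 82944) = Mul(Add(-26904, -6076), 82944) = Mul(-32980, 82944) = -2735493120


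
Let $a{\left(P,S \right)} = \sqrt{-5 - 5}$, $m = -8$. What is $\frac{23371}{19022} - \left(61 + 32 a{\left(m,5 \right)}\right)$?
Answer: $- \frac{1136971}{19022} - 32 i \sqrt{10} \approx -59.771 - 101.19 i$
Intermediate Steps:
$a{\left(P,S \right)} = i \sqrt{10}$ ($a{\left(P,S \right)} = \sqrt{-10} = i \sqrt{10}$)
$\frac{23371}{19022} - \left(61 + 32 a{\left(m,5 \right)}\right) = \frac{23371}{19022} - \left(61 + 32 i \sqrt{10}\right) = - \frac{1136971}{19022} - 32 i \sqrt{10}$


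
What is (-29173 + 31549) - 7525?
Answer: -5149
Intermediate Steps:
(-29173 + 31549) - 7525 = 2376 - 7525 = -5149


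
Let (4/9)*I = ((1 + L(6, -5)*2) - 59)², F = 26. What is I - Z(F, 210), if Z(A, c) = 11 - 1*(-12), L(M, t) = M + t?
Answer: 7033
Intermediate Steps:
I = 7056 (I = 9*((1 + (6 - 5)*2) - 59)²/4 = 9*((1 + 1*2) - 59)²/4 = 9*((1 + 2) - 59)²/4 = 9*(3 - 59)²/4 = (9/4)*(-56)² = (9/4)*3136 = 7056)
Z(A, c) = 23 (Z(A, c) = 11 + 12 = 23)
I - Z(F, 210) = 7056 - 1*23 = 7056 - 23 = 7033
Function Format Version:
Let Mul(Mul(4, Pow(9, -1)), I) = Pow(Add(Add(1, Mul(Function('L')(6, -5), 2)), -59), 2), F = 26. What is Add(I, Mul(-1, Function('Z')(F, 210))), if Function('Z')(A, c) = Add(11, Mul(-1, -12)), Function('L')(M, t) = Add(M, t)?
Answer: 7033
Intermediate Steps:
I = 7056 (I = Mul(Rational(9, 4), Pow(Add(Add(1, Mul(Add(6, -5), 2)), -59), 2)) = Mul(Rational(9, 4), Pow(Add(Add(1, Mul(1, 2)), -59), 2)) = Mul(Rational(9, 4), Pow(Add(Add(1, 2), -59), 2)) = Mul(Rational(9, 4), Pow(Add(3, -59), 2)) = Mul(Rational(9, 4), Pow(-56, 2)) = Mul(Rational(9, 4), 3136) = 7056)
Function('Z')(A, c) = 23 (Function('Z')(A, c) = Add(11, 12) = 23)
Add(I, Mul(-1, Function('Z')(F, 210))) = Add(7056, Mul(-1, 23)) = Add(7056, -23) = 7033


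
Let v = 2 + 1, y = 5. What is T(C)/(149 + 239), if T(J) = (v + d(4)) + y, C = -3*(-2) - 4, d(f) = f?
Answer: 3/97 ≈ 0.030928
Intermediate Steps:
v = 3
C = 2 (C = 6 - 4 = 2)
T(J) = 12 (T(J) = (3 + 4) + 5 = 7 + 5 = 12)
T(C)/(149 + 239) = 12/(149 + 239) = 12/388 = (1/388)*12 = 3/97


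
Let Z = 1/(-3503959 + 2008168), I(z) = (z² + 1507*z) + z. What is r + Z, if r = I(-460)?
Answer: -721090925281/1495791 ≈ -4.8208e+5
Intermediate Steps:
I(z) = z² + 1508*z
r = -482080 (r = -460*(1508 - 460) = -460*1048 = -482080)
Z = -1/1495791 (Z = 1/(-1495791) = -1/1495791 ≈ -6.6854e-7)
r + Z = -482080 - 1/1495791 = -721090925281/1495791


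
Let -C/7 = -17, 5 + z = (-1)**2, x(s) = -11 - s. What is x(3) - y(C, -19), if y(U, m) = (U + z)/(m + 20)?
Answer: -129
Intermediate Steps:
z = -4 (z = -5 + (-1)**2 = -5 + 1 = -4)
C = 119 (C = -7*(-17) = 119)
y(U, m) = (-4 + U)/(20 + m) (y(U, m) = (U - 4)/(m + 20) = (-4 + U)/(20 + m))
x(3) - y(C, -19) = (-11 - 1*3) - (-4 + 119)/(20 - 19) = (-11 - 3) - 115/1 = -14 - 115 = -129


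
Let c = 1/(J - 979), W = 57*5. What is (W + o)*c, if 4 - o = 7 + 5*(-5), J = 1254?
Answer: 307/275 ≈ 1.1164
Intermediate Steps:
W = 285
o = 22 (o = 4 - (7 + 5*(-5)) = 4 - (7 - 25) = 4 - 1*(-18) = 4 + 18 = 22)
c = 1/275 (c = 1/(1254 - 979) = 1/275 ≈ 0.0036364)
(W + o)*c = (285 + 22)*(1/275) = 307*(1/275) = 307/275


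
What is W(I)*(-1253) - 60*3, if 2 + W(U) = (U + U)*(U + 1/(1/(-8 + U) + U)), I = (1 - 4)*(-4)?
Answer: -2526950/7 ≈ -3.6099e+5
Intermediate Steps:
I = 12 (I = -3*(-4) = 12)
W(U) = -2 + 2*U*(U + 1/(U + 1/(-8 + U))) (W(U) = -2 + (U + U)*(U + 1/(1/(-8 + U) + U)) = -2 + (2*U)*(U + 1/(U + 1/(-8 + U))) = -2 + 2*U*(U + 1/(U + 1/(-8 + U))))
W(I)*(-1253) - 60*3 = (2*(-1 + 12**2 + 12**4 - 8*12**3)/(1 + 12**2 - 8*12))*(-1253) - 60*3 = (2*(-1 + 144 + 20736 - 8*1728)/(1 + 144 - 96))*(-1253) - 180 = (2*(-1 + 144 + 20736 - 13824)/49)*(-1253) - 180 = (2*(1/49)*7055)*(-1253) - 180 = (14110/49)*(-1253) - 180 = -2525690/7 - 180 = -2526950/7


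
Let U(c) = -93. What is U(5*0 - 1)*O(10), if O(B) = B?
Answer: -930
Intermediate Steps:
U(5*0 - 1)*O(10) = -93*10 = -930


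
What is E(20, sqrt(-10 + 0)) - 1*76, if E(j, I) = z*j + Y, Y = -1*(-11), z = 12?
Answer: 175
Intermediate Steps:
Y = 11
E(j, I) = 11 + 12*j (E(j, I) = 12*j + 11 = 11 + 12*j)
E(20, sqrt(-10 + 0)) - 1*76 = (11 + 12*20) - 1*76 = (11 + 240) - 76 = 251 - 76 = 175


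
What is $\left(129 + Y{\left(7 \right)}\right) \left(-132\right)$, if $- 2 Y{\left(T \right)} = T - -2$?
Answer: $-16434$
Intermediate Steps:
$Y{\left(T \right)} = -1 - \frac{T}{2}$ ($Y{\left(T \right)} = - \frac{T - -2}{2} = - \frac{T + 2}{2} = - \frac{2 + T}{2} = -1 - \frac{T}{2}$)
$\left(129 + Y{\left(7 \right)}\right) \left(-132\right) = \left(129 - \frac{9}{2}\right) \left(-132\right) = \frac{249}{2} \left(-132\right) = -16434$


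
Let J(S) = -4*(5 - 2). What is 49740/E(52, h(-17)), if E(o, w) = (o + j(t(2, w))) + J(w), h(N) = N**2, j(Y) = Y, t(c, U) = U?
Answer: 49740/329 ≈ 151.19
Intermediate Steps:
J(S) = -12 (J(S) = -4*3 = -12)
E(o, w) = -12 + o + w (E(o, w) = (o + w) - 12 = -12 + o + w)
49740/E(52, h(-17)) = 49740/(-12 + 52 + (-17)**2) = 49740/(-12 + 52 + 289) = 49740/329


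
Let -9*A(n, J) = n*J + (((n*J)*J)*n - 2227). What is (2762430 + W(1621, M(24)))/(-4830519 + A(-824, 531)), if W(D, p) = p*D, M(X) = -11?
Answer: -24701391/191487786836 ≈ -0.00012900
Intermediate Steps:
W(D, p) = D*p
A(n, J) = 2227/9 - J*n/9 - J**2*n**2/9 (A(n, J) = -(n*J + (((n*J)*J)*n - 2227))/9 = -(J*n + (((J*n)*J)*n - 2227))/9 = -(J*n + ((n*J**2)*n - 2227))/9 = -(J*n + (J**2*n**2 - 2227))/9 = -(J*n + (-2227 + J**2*n**2))/9 = -(-2227 + J*n + J**2*n**2)/9 = 2227/9 - J*n/9 - J**2*n**2/9)
(2762430 + W(1621, M(24)))/(-4830519 + A(-824, 531)) = (2762430 + 1621*(-11))/(-4830519 + (2227/9 - 1/9*531*(-824) - 1/9*531**2*(-824)**2)) = (2762430 - 17831)/(-4830519 + (2227/9 + 48616 - 1/9*281961*678976)) = 2744599/(-4830519 + (2227/9 + 48616 - 21271639104)) = 2744599/(-4830519 - 191444312165/9) = 2744599/(-191487786836/9) = 2744599*(-9/191487786836) = -24701391/191487786836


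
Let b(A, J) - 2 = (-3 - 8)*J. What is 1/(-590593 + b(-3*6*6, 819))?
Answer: -1/599600 ≈ -1.6678e-6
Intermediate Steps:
b(A, J) = 2 - 11*J (b(A, J) = 2 + (-3 - 8)*J = 2 - 11*J)
1/(-590593 + b(-3*6*6, 819)) = 1/(-590593 + (2 - 11*819)) = 1/(-590593 + (2 - 9009)) = 1/(-590593 - 9007) = 1/(-599600) = -1/599600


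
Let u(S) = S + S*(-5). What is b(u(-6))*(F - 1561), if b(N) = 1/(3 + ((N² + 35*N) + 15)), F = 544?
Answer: -339/478 ≈ -0.70920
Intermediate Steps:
u(S) = -4*S (u(S) = S - 5*S = -4*S)
b(N) = 1/(18 + N² + 35*N) (b(N) = 1/(3 + (15 + N² + 35*N)) = 1/(18 + N² + 35*N))
b(u(-6))*(F - 1561) = (544 - 1561)/(18 + (-4*(-6))² + 35*(-4*(-6))) = -1017/(18 + 24² + 35*24) = -1017/(18 + 576 + 840) = -1017/1434 = (1/1434)*(-1017) = -339/478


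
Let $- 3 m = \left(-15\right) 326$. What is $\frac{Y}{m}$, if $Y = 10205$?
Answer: $\frac{2041}{326} \approx 6.2607$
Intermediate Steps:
$m = 1630$ ($m = - \frac{\left(-15\right) 326}{3} = \left(- \frac{1}{3}\right) \left(-4890\right) = 1630$)
$\frac{Y}{m} = \frac{10205}{1630} = 10205 \cdot \frac{1}{1630} = \frac{2041}{326}$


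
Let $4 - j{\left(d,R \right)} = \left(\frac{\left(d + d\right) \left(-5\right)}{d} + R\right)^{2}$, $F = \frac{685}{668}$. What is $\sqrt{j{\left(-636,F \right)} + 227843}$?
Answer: $\frac{\sqrt{101634859703}}{668} \approx 477.25$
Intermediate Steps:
$F = \frac{685}{668}$ ($F = 685 \cdot \frac{1}{668} = \frac{685}{668} \approx 1.0254$)
$j{\left(d,R \right)} = 4 - \left(-10 + R\right)^{2}$ ($j{\left(d,R \right)} = 4 - \left(\frac{\left(d + d\right) \left(-5\right)}{d} + R\right)^{2} = 4 - \left(\frac{2 d \left(-5\right)}{d} + R\right)^{2} = 4 - \left(\frac{\left(-10\right) d}{d} + R\right)^{2} = 4 - \left(-10 + R\right)^{2}$)
$\sqrt{j{\left(-636,F \right)} + 227843} = \sqrt{\left(4 - \left(-10 + \frac{685}{668}\right)^{2}\right) + 227843} = \sqrt{\left(4 - \left(- \frac{5995}{668}\right)^{2}\right) + 227843} = \sqrt{\left(4 - \frac{35940025}{446224}\right) + 227843} = \sqrt{- \frac{34155129}{446224} + 227843} = \sqrt{\frac{101634859703}{446224}} = \frac{\sqrt{101634859703}}{668}$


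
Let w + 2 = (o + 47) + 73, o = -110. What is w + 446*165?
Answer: 73598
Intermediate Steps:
w = 8 (w = -2 + ((-110 + 47) + 73) = -2 + (-63 + 73) = -2 + 10 = 8)
w + 446*165 = 8 + 446*165 = 8 + 73590 = 73598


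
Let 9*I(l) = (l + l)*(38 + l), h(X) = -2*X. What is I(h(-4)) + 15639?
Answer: 141487/9 ≈ 15721.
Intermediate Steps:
I(l) = 2*l*(38 + l)/9 (I(l) = ((l + l)*(38 + l))/9 = ((2*l)*(38 + l))/9 = (2*l*(38 + l))/9 = 2*l*(38 + l)/9)
I(h(-4)) + 15639 = 2*(-2*(-4))*(38 - 2*(-4))/9 + 15639 = (2/9)*8*(38 + 8) + 15639 = (2/9)*8*46 + 15639 = 736/9 + 15639 = 141487/9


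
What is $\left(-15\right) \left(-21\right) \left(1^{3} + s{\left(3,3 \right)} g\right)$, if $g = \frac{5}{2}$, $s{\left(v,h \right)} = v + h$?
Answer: $5040$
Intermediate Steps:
$s{\left(v,h \right)} = h + v$
$g = \frac{5}{2}$ ($g = 5 \cdot \frac{1}{2} = \frac{5}{2} \approx 2.5$)
$\left(-15\right) \left(-21\right) \left(1^{3} + s{\left(3,3 \right)} g\right) = \left(-15\right) \left(-21\right) \left(1^{3} + \left(3 + 3\right) \frac{5}{2}\right) = 315 \left(1 + 6 \cdot \frac{5}{2}\right) = 315 \left(1 + 15\right) = 315 \cdot 16 = 5040$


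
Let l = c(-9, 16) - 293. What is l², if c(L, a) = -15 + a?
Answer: 85264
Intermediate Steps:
l = -292 (l = (-15 + 16) - 293 = 1 - 293 = -292)
l² = (-292)² = 85264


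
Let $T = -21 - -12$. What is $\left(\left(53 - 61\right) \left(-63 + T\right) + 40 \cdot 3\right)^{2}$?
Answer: $484416$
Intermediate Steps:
$T = -9$ ($T = -21 + 12 = -9$)
$\left(\left(53 - 61\right) \left(-63 + T\right) + 40 \cdot 3\right)^{2} = \left(\left(53 - 61\right) \left(-63 - 9\right) + 40 \cdot 3\right)^{2} = \left(\left(-8\right) \left(-72\right) + 120\right)^{2} = \left(576 + 120\right)^{2} = 696^{2} = 484416$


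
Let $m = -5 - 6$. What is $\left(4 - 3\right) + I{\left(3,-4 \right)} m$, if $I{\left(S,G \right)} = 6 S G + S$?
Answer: $760$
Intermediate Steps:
$m = -11$ ($m = -5 - 6 = -11$)
$I{\left(S,G \right)} = S + 6 G S$ ($I{\left(S,G \right)} = 6 G S + S = S + 6 G S$)
$\left(4 - 3\right) + I{\left(3,-4 \right)} m = \left(4 - 3\right) + 3 \left(1 + 6 \left(-4\right)\right) \left(-11\right) = 1 + 3 \left(1 - 24\right) \left(-11\right) = 1 + 3 \left(-23\right) \left(-11\right) = 1 - -759 = 1 + 759 = 760$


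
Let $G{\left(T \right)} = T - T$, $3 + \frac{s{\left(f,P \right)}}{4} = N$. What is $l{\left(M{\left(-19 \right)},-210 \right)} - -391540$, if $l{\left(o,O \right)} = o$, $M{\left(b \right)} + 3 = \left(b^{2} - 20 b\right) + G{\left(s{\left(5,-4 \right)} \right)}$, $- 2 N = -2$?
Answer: $392278$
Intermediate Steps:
$N = 1$ ($N = \left(- \frac{1}{2}\right) \left(-2\right) = 1$)
$s{\left(f,P \right)} = -8$ ($s{\left(f,P \right)} = -12 + 4 \cdot 1 = -12 + 4 = -8$)
$G{\left(T \right)} = 0$
$M{\left(b \right)} = -3 + b^{2} - 20 b$ ($M{\left(b \right)} = -3 + \left(\left(b^{2} - 20 b\right) + 0\right) = -3 + \left(b^{2} - 20 b\right) = -3 + b^{2} - 20 b$)
$l{\left(M{\left(-19 \right)},-210 \right)} - -391540 = \left(-3 + \left(-19\right)^{2} - -380\right) - -391540 = \left(-3 + 361 + 380\right) + 391540 = 738 + 391540 = 392278$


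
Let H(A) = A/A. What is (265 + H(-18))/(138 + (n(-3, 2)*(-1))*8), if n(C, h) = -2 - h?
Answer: 133/85 ≈ 1.5647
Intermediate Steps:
H(A) = 1
(265 + H(-18))/(138 + (n(-3, 2)*(-1))*8) = (265 + 1)/(138 + ((-2 - 1*2)*(-1))*8) = 266/(138 + ((-2 - 2)*(-1))*8) = 266/(138 - 4*(-1)*8) = 266/(138 + 4*8) = 266/(138 + 32) = 266/170 = 266*(1/170) = 133/85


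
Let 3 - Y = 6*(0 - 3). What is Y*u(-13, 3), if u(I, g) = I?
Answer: -273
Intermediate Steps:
Y = 21 (Y = 3 - 6*(0 - 3) = 3 - 6*(-3) = 3 - 1*(-18) = 3 + 18 = 21)
Y*u(-13, 3) = 21*(-13) = -273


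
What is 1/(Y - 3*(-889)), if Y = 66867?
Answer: 1/69534 ≈ 1.4381e-5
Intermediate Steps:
1/(Y - 3*(-889)) = 1/(66867 - 3*(-889)) = 1/(66867 + 2667) = 1/69534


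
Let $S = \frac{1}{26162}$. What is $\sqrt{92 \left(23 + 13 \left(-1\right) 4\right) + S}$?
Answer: $\frac{i \sqrt{1826113224830}}{26162} \approx 51.653 i$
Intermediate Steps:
$S = \frac{1}{26162} \approx 3.8223 \cdot 10^{-5}$
$\sqrt{92 \left(23 + 13 \left(-1\right) 4\right) + S} = \sqrt{92 \left(23 + 13 \left(-1\right) 4\right) + \frac{1}{26162}} = \sqrt{92 \left(23 - 52\right) + \frac{1}{26162}} = \sqrt{92 \left(-29\right) + \frac{1}{26162}} = \sqrt{-2668 + \frac{1}{26162}} = \sqrt{- \frac{69800215}{26162}} = \frac{i \sqrt{1826113224830}}{26162}$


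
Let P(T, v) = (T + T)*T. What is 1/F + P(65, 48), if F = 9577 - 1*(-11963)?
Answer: 182013001/21540 ≈ 8450.0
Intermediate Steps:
P(T, v) = 2*T² (P(T, v) = (2*T)*T = 2*T²)
F = 21540 (F = 9577 + 11963 = 21540)
1/F + P(65, 48) = 1/21540 + 2*65² = 1/21540 + 2*4225 = 1/21540 + 8450 = 182013001/21540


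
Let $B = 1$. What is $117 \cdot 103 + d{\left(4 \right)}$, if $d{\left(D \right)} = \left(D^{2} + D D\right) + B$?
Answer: $12084$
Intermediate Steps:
$d{\left(D \right)} = 1 + 2 D^{2}$ ($d{\left(D \right)} = \left(D^{2} + D D\right) + 1 = \left(D^{2} + D^{2}\right) + 1 = 2 D^{2} + 1 = 1 + 2 D^{2}$)
$117 \cdot 103 + d{\left(4 \right)} = 117 \cdot 103 + \left(1 + 2 \cdot 4^{2}\right) = 12051 + \left(1 + 2 \cdot 16\right) = 12051 + \left(1 + 32\right) = 12051 + 33 = 12084$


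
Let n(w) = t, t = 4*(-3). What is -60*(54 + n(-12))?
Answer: -2520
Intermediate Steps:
t = -12
n(w) = -12
-60*(54 + n(-12)) = -60*(54 - 12) = -60*42 = -2520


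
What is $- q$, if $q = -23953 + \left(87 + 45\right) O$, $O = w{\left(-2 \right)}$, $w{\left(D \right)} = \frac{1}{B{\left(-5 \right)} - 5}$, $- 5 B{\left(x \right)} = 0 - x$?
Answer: $23975$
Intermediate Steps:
$B{\left(x \right)} = \frac{x}{5}$ ($B{\left(x \right)} = - \frac{0 - x}{5} = - \frac{\left(-1\right) x}{5} = \frac{x}{5}$)
$w{\left(D \right)} = - \frac{1}{6}$ ($w{\left(D \right)} = \frac{1}{\frac{1}{5} \left(-5\right) - 5} = \frac{1}{-1 - 5} = \frac{1}{-6} = - \frac{1}{6}$)
$O = - \frac{1}{6} \approx -0.16667$
$q = -23975$ ($q = -23953 + \left(87 + 45\right) \left(- \frac{1}{6}\right) = -23953 + 132 \left(- \frac{1}{6}\right) = -23953 - 22 = -23975$)
$- q = \left(-1\right) \left(-23975\right) = 23975$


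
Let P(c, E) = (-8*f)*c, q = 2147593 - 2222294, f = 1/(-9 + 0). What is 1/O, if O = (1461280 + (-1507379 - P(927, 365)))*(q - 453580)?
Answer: 1/24788529363 ≈ 4.0341e-11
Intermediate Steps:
f = -⅑ (f = 1/(-9) = -⅑ ≈ -0.11111)
q = -74701
P(c, E) = 8*c/9 (P(c, E) = (-8*(-⅑))*c = 8*c/9)
O = 24788529363 (O = (1461280 + (-1507379 - 8*927/9))*(-74701 - 453580) = (1461280 + (-1507379 - 1*824))*(-528281) = (1461280 + (-1507379 - 824))*(-528281) = (1461280 - 1508203)*(-528281) = -46923*(-528281) = 24788529363)
1/O = 1/24788529363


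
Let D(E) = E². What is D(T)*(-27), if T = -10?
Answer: -2700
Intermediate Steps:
D(T)*(-27) = (-10)²*(-27) = 100*(-27) = -2700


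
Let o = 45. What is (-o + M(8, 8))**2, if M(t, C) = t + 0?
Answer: 1369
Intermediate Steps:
M(t, C) = t
(-o + M(8, 8))**2 = (-1*45 + 8)**2 = (-45 + 8)**2 = (-37)**2 = 1369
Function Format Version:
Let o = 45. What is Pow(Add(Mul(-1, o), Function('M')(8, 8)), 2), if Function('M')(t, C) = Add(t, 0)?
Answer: 1369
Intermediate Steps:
Function('M')(t, C) = t
Pow(Add(Mul(-1, o), Function('M')(8, 8)), 2) = Pow(Add(Mul(-1, 45), 8), 2) = Pow(Add(-45, 8), 2) = Pow(-37, 2) = 1369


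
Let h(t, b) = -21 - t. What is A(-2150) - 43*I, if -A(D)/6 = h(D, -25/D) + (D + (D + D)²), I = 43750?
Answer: -112821124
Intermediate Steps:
A(D) = 126 - 24*D² (A(D) = -6*((-21 - D) + (D + (D + D)²)) = -6*((-21 - D) + (D + (2*D)²)) = -6*((-21 - D) + (D + 4*D²)) = -6*(-21 + 4*D²) = 126 - 24*D²)
A(-2150) - 43*I = (126 - 24*(-2150)²) - 43*43750 = (126 - 24*4622500) - 1881250 = (126 - 110940000) - 1881250 = -110939874 - 1881250 = -112821124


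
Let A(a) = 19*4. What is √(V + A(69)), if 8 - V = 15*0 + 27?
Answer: √57 ≈ 7.5498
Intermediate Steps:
V = -19 (V = 8 - (15*0 + 27) = 8 - (0 + 27) = 8 - 1*27 = 8 - 27 = -19)
A(a) = 76
√(V + A(69)) = √(-19 + 76) = √57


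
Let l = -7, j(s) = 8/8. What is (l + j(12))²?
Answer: 36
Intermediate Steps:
j(s) = 1 (j(s) = 8*(⅛) = 1)
(l + j(12))² = (-7 + 1)² = (-6)² = 36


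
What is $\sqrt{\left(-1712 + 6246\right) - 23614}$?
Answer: $6 i \sqrt{530} \approx 138.13 i$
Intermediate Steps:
$\sqrt{\left(-1712 + 6246\right) - 23614} = \sqrt{4534 - 23614} = \sqrt{-19080} = 6 i \sqrt{530}$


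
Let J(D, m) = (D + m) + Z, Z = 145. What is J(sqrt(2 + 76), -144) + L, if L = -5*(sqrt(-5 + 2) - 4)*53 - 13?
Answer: 1048 + sqrt(78) - 265*I*sqrt(3) ≈ 1056.8 - 458.99*I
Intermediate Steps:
J(D, m) = 145 + D + m (J(D, m) = (D + m) + 145 = 145 + D + m)
L = 1047 - 265*I*sqrt(3) (L = -5*(sqrt(-3) - 4)*53 - 13 = -5*(I*sqrt(3) - 4)*53 - 13 = -5*(-4 + I*sqrt(3))*53 - 13 = (20 - 5*I*sqrt(3))*53 - 13 = (1060 - 265*I*sqrt(3)) - 13 = 1047 - 265*I*sqrt(3) ≈ 1047.0 - 458.99*I)
J(sqrt(2 + 76), -144) + L = (145 + sqrt(2 + 76) - 144) + (1047 - 265*I*sqrt(3)) = (145 + sqrt(78) - 144) + (1047 - 265*I*sqrt(3)) = (1 + sqrt(78)) + (1047 - 265*I*sqrt(3)) = 1048 + sqrt(78) - 265*I*sqrt(3)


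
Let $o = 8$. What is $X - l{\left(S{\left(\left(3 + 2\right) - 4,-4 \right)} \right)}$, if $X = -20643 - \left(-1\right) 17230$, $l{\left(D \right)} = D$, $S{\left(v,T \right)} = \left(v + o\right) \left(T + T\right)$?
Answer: $-3341$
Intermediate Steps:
$S{\left(v,T \right)} = 2 T \left(8 + v\right)$ ($S{\left(v,T \right)} = \left(v + 8\right) \left(T + T\right) = \left(8 + v\right) 2 T = 2 T \left(8 + v\right)$)
$X = -3413$ ($X = -20643 - -17230 = -20643 + 17230 = -3413$)
$X - l{\left(S{\left(\left(3 + 2\right) - 4,-4 \right)} \right)} = -3413 - 2 \left(-4\right) \left(8 + \left(\left(3 + 2\right) - 4\right)\right) = -3413 - 2 \left(-4\right) \left(8 + \left(5 - 4\right)\right) = -3413 - 2 \left(-4\right) \left(8 + 1\right) = -3413 - 2 \left(-4\right) 9 = -3413 - -72 = -3413 + 72 = -3341$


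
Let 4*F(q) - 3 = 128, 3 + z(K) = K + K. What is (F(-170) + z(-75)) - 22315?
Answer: -89741/4 ≈ -22435.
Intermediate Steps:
z(K) = -3 + 2*K (z(K) = -3 + (K + K) = -3 + 2*K)
F(q) = 131/4 (F(q) = ¾ + (¼)*128 = ¾ + 32 = 131/4)
(F(-170) + z(-75)) - 22315 = (131/4 + (-3 + 2*(-75))) - 22315 = (131/4 + (-3 - 150)) - 22315 = (131/4 - 153) - 22315 = -481/4 - 22315 = -89741/4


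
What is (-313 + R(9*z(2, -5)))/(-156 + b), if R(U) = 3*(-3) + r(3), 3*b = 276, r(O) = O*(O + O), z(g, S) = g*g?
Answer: 19/4 ≈ 4.7500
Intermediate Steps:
z(g, S) = g²
r(O) = 2*O² (r(O) = O*(2*O) = 2*O²)
b = 92 (b = (⅓)*276 = 92)
R(U) = 9 (R(U) = 3*(-3) + 2*3² = -9 + 2*9 = -9 + 18 = 9)
(-313 + R(9*z(2, -5)))/(-156 + b) = (-313 + 9)/(-156 + 92) = -304/(-64) = -304*(-1/64) = 19/4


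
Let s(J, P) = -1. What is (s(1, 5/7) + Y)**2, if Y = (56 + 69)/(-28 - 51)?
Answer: 41616/6241 ≈ 6.6682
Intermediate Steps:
Y = -125/79 (Y = 125/(-79) = 125*(-1/79) = -125/79 ≈ -1.5823)
(s(1, 5/7) + Y)**2 = (-1 - 125/79)**2 = (-204/79)**2 = 41616/6241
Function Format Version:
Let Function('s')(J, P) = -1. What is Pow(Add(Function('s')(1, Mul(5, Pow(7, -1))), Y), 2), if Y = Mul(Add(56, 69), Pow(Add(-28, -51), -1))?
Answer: Rational(41616, 6241) ≈ 6.6682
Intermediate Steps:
Y = Rational(-125, 79) (Y = Mul(125, Pow(-79, -1)) = Mul(125, Rational(-1, 79)) = Rational(-125, 79) ≈ -1.5823)
Pow(Add(Function('s')(1, Mul(5, Pow(7, -1))), Y), 2) = Pow(Add(-1, Rational(-125, 79)), 2) = Pow(Rational(-204, 79), 2) = Rational(41616, 6241)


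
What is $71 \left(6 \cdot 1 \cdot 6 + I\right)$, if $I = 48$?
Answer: $5964$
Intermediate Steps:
$71 \left(6 \cdot 1 \cdot 6 + I\right) = 71 \left(6 \cdot 1 \cdot 6 + 48\right) = 71 \left(6 \cdot 6 + 48\right) = 71 \left(36 + 48\right) = 71 \cdot 84 = 5964$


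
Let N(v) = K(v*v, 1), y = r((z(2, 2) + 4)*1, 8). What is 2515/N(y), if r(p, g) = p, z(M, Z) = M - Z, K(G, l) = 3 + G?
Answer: 2515/19 ≈ 132.37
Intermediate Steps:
y = 4 (y = ((2 - 1*2) + 4)*1 = ((2 - 2) + 4)*1 = (0 + 4)*1 = 4*1 = 4)
N(v) = 3 + v² (N(v) = 3 + v*v = 3 + v²)
2515/N(y) = 2515/(3 + 4²) = 2515/(3 + 16) = 2515/19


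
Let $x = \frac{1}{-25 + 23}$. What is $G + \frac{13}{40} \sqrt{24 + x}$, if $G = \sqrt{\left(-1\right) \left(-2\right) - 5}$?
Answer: $\frac{13 \sqrt{94}}{80} + i \sqrt{3} \approx 1.5755 + 1.732 i$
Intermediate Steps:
$x = - \frac{1}{2}$ ($x = \frac{1}{-2} = - \frac{1}{2} \approx -0.5$)
$G = i \sqrt{3}$ ($G = \sqrt{2 - 5} = \sqrt{-3} = i \sqrt{3} \approx 1.732 i$)
$G + \frac{13}{40} \sqrt{24 + x} = i \sqrt{3} + \frac{13}{40} \sqrt{24 - \frac{1}{2}} = i \sqrt{3} + 13 \cdot \frac{1}{40} \sqrt{\frac{47}{2}} = i \sqrt{3} + \frac{13 \frac{\sqrt{94}}{2}}{40} = i \sqrt{3} + \frac{13 \sqrt{94}}{80} = \frac{13 \sqrt{94}}{80} + i \sqrt{3}$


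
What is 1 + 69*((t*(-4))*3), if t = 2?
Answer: -1655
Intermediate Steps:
1 + 69*((t*(-4))*3) = 1 + 69*((2*(-4))*3) = 1 + 69*(-8*3) = 1 + 69*(-24) = 1 - 1656 = -1655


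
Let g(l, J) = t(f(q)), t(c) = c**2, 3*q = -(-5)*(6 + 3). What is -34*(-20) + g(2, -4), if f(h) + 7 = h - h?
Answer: 729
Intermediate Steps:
q = 15 (q = (-(-5)*(6 + 3))/3 = (-(-5)*9)/3 = (-1*(-45))/3 = (1/3)*45 = 15)
f(h) = -7 (f(h) = -7 + (h - h) = -7 + 0 = -7)
g(l, J) = 49 (g(l, J) = (-7)**2 = 49)
-34*(-20) + g(2, -4) = -34*(-20) + 49 = 680 + 49 = 729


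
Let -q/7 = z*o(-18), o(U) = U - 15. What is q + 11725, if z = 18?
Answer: 15883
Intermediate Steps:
o(U) = -15 + U
q = 4158 (q = -126*(-15 - 18) = -126*(-33) = -7*(-594) = 4158)
q + 11725 = 4158 + 11725 = 15883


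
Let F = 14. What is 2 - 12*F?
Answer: -166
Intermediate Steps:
2 - 12*F = 2 - 12*14 = 2 - 168 = -166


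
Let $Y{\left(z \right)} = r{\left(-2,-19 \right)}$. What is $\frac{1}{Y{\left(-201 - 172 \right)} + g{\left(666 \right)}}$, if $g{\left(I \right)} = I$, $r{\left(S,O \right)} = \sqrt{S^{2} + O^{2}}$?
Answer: $\frac{666}{443191} - \frac{\sqrt{365}}{443191} \approx 0.0014596$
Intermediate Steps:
$r{\left(S,O \right)} = \sqrt{O^{2} + S^{2}}$
$Y{\left(z \right)} = \sqrt{365}$ ($Y{\left(z \right)} = \sqrt{\left(-19\right)^{2} + \left(-2\right)^{2}} = \sqrt{361 + 4} = \sqrt{365}$)
$\frac{1}{Y{\left(-201 - 172 \right)} + g{\left(666 \right)}} = \frac{1}{\sqrt{365} + 666} = \frac{1}{666 + \sqrt{365}}$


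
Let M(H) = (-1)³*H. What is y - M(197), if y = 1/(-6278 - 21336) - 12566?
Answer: -341557567/27614 ≈ -12369.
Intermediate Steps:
M(H) = -H
y = -346997525/27614 (y = 1/(-27614) - 12566 = -1/27614 - 12566 = -346997525/27614 ≈ -12566.)
y - M(197) = -346997525/27614 - (-1)*197 = -346997525/27614 - 1*(-197) = -346997525/27614 + 197 = -341557567/27614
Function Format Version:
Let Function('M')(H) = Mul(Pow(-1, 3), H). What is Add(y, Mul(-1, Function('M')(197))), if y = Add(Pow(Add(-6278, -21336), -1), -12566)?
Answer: Rational(-341557567, 27614) ≈ -12369.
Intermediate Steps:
Function('M')(H) = Mul(-1, H)
y = Rational(-346997525, 27614) (y = Add(Pow(-27614, -1), -12566) = Add(Rational(-1, 27614), -12566) = Rational(-346997525, 27614) ≈ -12566.)
Add(y, Mul(-1, Function('M')(197))) = Add(Rational(-346997525, 27614), Mul(-1, Mul(-1, 197))) = Add(Rational(-346997525, 27614), Mul(-1, -197)) = Add(Rational(-346997525, 27614), 197) = Rational(-341557567, 27614)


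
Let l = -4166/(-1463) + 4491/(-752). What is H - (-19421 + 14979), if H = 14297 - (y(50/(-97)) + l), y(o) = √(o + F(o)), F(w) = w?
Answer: 20619635565/1100176 - 10*I*√97/97 ≈ 18742.0 - 1.0153*I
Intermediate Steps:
y(o) = √2*√o (y(o) = √(o + o) = √(2*o) = √2*√o)
l = -3437501/1100176 (l = -4166*(-1/1463) + 4491*(-1/752) = 4166/1463 - 4491/752 = -3437501/1100176 ≈ -3.1245)
H = 15732653773/1100176 - 10*I*√97/97 (H = 14297 - (√2*√(50/(-97)) - 3437501/1100176) = 14297 - (√2*√(50*(-1/97)) - 3437501/1100176) = 14297 - (√2*√(-50/97) - 3437501/1100176) = 14297 - (√2*(5*I*√194/97) - 3437501/1100176) = 14297 - (10*I*√97/97 - 3437501/1100176) = 14297 - (-3437501/1100176 + 10*I*√97/97) = 14297 + (3437501/1100176 - 10*I*√97/97) = 15732653773/1100176 - 10*I*√97/97 ≈ 14300.0 - 1.0153*I)
H - (-19421 + 14979) = (15732653773/1100176 - 10*I*√97/97) - (-19421 + 14979) = (15732653773/1100176 - 10*I*√97/97) - 1*(-4442) = (15732653773/1100176 - 10*I*√97/97) + 4442 = 20619635565/1100176 - 10*I*√97/97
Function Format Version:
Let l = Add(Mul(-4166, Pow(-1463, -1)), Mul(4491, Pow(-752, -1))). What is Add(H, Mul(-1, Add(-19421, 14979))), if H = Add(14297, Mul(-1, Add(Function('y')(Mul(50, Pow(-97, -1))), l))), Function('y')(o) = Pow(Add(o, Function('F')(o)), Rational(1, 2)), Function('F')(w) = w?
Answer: Add(Rational(20619635565, 1100176), Mul(Rational(-10, 97), I, Pow(97, Rational(1, 2)))) ≈ Add(18742., Mul(-1.0153, I))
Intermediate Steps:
Function('y')(o) = Mul(Pow(2, Rational(1, 2)), Pow(o, Rational(1, 2))) (Function('y')(o) = Pow(Add(o, o), Rational(1, 2)) = Pow(Mul(2, o), Rational(1, 2)) = Mul(Pow(2, Rational(1, 2)), Pow(o, Rational(1, 2))))
l = Rational(-3437501, 1100176) (l = Add(Mul(-4166, Rational(-1, 1463)), Mul(4491, Rational(-1, 752))) = Add(Rational(4166, 1463), Rational(-4491, 752)) = Rational(-3437501, 1100176) ≈ -3.1245)
H = Add(Rational(15732653773, 1100176), Mul(Rational(-10, 97), I, Pow(97, Rational(1, 2)))) (H = Add(14297, Mul(-1, Add(Mul(Pow(2, Rational(1, 2)), Pow(Mul(50, Pow(-97, -1)), Rational(1, 2))), Rational(-3437501, 1100176)))) = Add(14297, Mul(-1, Add(Mul(Pow(2, Rational(1, 2)), Pow(Mul(50, Rational(-1, 97)), Rational(1, 2))), Rational(-3437501, 1100176)))) = Add(14297, Mul(-1, Add(Mul(Pow(2, Rational(1, 2)), Pow(Rational(-50, 97), Rational(1, 2))), Rational(-3437501, 1100176)))) = Add(14297, Mul(-1, Add(Mul(Pow(2, Rational(1, 2)), Mul(Rational(5, 97), I, Pow(194, Rational(1, 2)))), Rational(-3437501, 1100176)))) = Add(14297, Mul(-1, Add(Mul(Rational(10, 97), I, Pow(97, Rational(1, 2))), Rational(-3437501, 1100176)))) = Add(14297, Mul(-1, Add(Rational(-3437501, 1100176), Mul(Rational(10, 97), I, Pow(97, Rational(1, 2)))))) = Add(14297, Add(Rational(3437501, 1100176), Mul(Rational(-10, 97), I, Pow(97, Rational(1, 2))))) = Add(Rational(15732653773, 1100176), Mul(Rational(-10, 97), I, Pow(97, Rational(1, 2)))) ≈ Add(14300., Mul(-1.0153, I)))
Add(H, Mul(-1, Add(-19421, 14979))) = Add(Add(Rational(15732653773, 1100176), Mul(Rational(-10, 97), I, Pow(97, Rational(1, 2)))), Mul(-1, Add(-19421, 14979))) = Add(Add(Rational(15732653773, 1100176), Mul(Rational(-10, 97), I, Pow(97, Rational(1, 2)))), Mul(-1, -4442)) = Add(Add(Rational(15732653773, 1100176), Mul(Rational(-10, 97), I, Pow(97, Rational(1, 2)))), 4442) = Add(Rational(20619635565, 1100176), Mul(Rational(-10, 97), I, Pow(97, Rational(1, 2))))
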